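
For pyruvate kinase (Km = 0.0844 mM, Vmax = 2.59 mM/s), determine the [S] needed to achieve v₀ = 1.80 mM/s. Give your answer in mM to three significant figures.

The required fractional saturation is v/Vmax = 1.80/2.59 = 0.6950.
Then [S]/(Km+[S]) = 0.6950 ⇒ [S] = 0.0844 × 0.6950/(1 − 0.6950) = 0.192 mM.

0.192 mM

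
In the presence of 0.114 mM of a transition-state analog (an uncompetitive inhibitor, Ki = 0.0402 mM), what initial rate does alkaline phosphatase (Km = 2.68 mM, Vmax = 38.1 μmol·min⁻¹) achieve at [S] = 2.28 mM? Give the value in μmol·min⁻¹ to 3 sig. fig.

With α = 1 + [I]/Ki = 1 + 0.114/0.0402 = 3.836, the uncompetitive rate law is v = (Vmax/α)·[S] / (Km/α + [S]).
v = (38.1/3.836)×2.28 / (2.68/3.836 + 2.28) = 22.65/2.979 = 7.60 μmol·min⁻¹.

7.60 μmol·min⁻¹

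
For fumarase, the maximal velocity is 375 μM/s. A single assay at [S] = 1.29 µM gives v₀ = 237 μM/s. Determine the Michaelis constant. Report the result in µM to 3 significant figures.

From v = Vmax[S]/(Km+[S]), Km = [S](Vmax − v)/v.
Km = 1.29 × (375 − 237) / 237 = 178.0/237 = 0.751 µM.

0.751 µM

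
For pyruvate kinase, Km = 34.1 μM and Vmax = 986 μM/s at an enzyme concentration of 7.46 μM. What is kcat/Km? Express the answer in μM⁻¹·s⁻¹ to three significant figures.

kcat = Vmax/[E]total = 986/7.46 = 132 s⁻¹.
kcat/Km = 132/34.1 = 3.88 μM⁻¹·s⁻¹.

3.88 μM⁻¹·s⁻¹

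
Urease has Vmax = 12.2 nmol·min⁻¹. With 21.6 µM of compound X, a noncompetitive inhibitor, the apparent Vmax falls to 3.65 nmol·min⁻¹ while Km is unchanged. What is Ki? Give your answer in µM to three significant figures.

Noncompetitive: Vmax,app = Vmax/α with α = 1 + [I]/Ki.
α = Vmax/Vmax,app = 12.2/3.65 = 3.342.
Ki = [I]/(α − 1) = 21.6/2.342 = 9.22 µM.

9.22 µM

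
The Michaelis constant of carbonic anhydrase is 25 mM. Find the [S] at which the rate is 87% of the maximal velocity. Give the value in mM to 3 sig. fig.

v/Vmax = [S]/(Km+[S]) = 0.87, so [S] = Km·0.87/(1 − 0.87) = 25 × 6.692.
[S] = 167 mM.

167 mM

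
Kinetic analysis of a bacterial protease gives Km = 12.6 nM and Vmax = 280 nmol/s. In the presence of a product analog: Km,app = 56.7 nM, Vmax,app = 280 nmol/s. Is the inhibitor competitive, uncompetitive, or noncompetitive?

Km increases (12.6 → 56.7 nM) while Vmax is unchanged — the hallmark of competitive inhibition.

competitive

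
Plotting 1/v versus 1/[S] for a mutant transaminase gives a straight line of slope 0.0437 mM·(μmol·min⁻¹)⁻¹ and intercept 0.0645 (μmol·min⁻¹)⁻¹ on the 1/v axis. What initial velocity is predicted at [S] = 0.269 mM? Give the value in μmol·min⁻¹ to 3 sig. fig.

The y-intercept is 1/Vmax, so Vmax = 1/0.0645 = 15.5 μmol·min⁻¹.
The slope is Km/Vmax, so Km = 0.0437 × 15.5 = 0.678 mM.
Then v = 15.5 × 0.269/(0.678 + 0.269) = 4.41 μmol·min⁻¹.

4.41 μmol·min⁻¹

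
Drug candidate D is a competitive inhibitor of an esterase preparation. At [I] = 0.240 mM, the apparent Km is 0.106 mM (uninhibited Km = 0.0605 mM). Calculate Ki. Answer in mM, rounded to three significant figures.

0.319 mM

Competitive: Km,app = α·Km with α = 1 + [I]/Ki.
α = Km,app/Km = 0.106/0.0605 = 1.752.
Ki = [I]/(α − 1) = 0.240/0.7521 = 0.319 mM.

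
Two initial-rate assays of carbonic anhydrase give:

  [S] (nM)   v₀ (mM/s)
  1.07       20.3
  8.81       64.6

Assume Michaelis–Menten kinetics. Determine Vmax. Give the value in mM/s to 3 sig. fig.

From v = Vmax[S]/(Km+[S]), each point gives Vmax = v(Km+[S])/[S].
Equating: 20.3(Km+1.07)/1.07 = 64.6(Km+8.81)/8.81.
18.97·Km + 20.3 = 7.333·Km + 64.6, so (18.97 − 7.333)·Km = 64.6 − 20.3.
Km = 44.30/11.64 = 3.81 nM; then Vmax = 20.3(3.81+1.07)/1.07 = 92.5 mM/s.

92.5 mM/s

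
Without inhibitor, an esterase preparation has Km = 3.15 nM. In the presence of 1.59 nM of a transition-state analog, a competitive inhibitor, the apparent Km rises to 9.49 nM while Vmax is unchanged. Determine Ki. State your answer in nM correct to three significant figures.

0.790 nM

Competitive: Km,app = α·Km with α = 1 + [I]/Ki.
α = Km,app/Km = 9.49/3.15 = 3.013.
Since α = 1 + [I]/Ki, [I]/Ki = 3.013 − 1 = 2.013 and Ki = 1.59/2.013 = 0.790 nM.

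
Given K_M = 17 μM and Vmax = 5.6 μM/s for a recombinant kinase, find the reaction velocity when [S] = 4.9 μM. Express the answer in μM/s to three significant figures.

1.25 μM/s

[S]/(Km+[S]) = 4.9/21.90 = 0.2237, the fractional saturation.
v = 0.2237 × Vmax = 0.2237 × 5.6 = 1.25 μM/s.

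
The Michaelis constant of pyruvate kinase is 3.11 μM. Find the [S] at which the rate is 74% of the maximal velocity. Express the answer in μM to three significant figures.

v/Vmax = [S]/(Km+[S]) = 0.74, so [S] = Km·0.74/(1 − 0.74) = 3.11 × 2.846.
[S] = 8.85 μM.

8.85 μM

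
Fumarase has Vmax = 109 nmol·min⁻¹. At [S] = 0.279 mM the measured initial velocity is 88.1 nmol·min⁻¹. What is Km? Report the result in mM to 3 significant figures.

0.0662 mM

From v = Vmax[S]/(Km+[S]), Km = [S](Vmax − v)/v.
Km = 0.279 × (109 − 88.1) / 88.1 = 5.831/88.1 = 0.0662 mM.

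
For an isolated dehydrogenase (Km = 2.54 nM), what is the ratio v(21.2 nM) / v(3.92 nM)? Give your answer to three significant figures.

1.47

The fractional saturations are [S]/(Km+[S]) = 3.92/6.460 = 0.6068 and 21.2/23.74 = 0.8930.
v₂/v₁ is just their ratio: 0.8930/0.6068 = 1.47.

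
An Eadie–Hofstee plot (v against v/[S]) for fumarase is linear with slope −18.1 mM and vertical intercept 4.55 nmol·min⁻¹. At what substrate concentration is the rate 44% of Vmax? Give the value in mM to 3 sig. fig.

14.2 mM

The Eadie–Hofstee slope gives Km = 18.1 mM (slope = −Km).
v/Vmax = [S]/(Km+[S]) = 0.44 ⇒ [S] = Km·0.44/(1−0.44) = 18.1 × 0.7857 = 14.2 mM.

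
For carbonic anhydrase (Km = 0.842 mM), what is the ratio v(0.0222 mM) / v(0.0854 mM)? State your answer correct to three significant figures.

The fractional saturations are [S]/(Km+[S]) = 0.0854/0.9274 = 0.09209 and 0.0222/0.8642 = 0.02569.
v₂/v₁ is just their ratio: 0.02569/0.09209 = 0.279.

0.279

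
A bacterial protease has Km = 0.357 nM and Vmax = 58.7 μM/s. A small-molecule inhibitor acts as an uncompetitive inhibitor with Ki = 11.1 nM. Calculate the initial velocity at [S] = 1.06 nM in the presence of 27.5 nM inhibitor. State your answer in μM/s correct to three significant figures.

15.4 μM/s

With α = 1 + [I]/Ki = 1 + 27.5/11.1 = 3.477, the uncompetitive rate law is v = (Vmax/α)·[S] / (Km/α + [S]).
v = (58.7/3.477)×1.06 / (0.357/3.477 + 1.06) = 17.89/1.163 = 15.4 μM/s.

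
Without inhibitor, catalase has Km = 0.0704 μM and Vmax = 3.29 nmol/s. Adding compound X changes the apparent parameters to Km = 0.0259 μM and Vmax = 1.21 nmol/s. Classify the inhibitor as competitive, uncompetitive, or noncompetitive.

Both Km and Vmax decrease by the same factor (~2.72-fold) — characteristic of uncompetitive inhibition.

uncompetitive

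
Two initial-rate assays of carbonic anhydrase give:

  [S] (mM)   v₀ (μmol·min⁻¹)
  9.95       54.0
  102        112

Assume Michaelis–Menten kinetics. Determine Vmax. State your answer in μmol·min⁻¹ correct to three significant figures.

From v = Vmax[S]/(Km+[S]), each point gives Vmax = v(Km+[S])/[S].
Equating: 54.0(Km+9.95)/9.95 = 112(Km+102)/102.
5.427·Km + 54.0 = 1.098·Km + 112, so (5.427 − 1.098)·Km = 112 − 54.0.
Km = 58.00/4.329 = 13.4 mM; then Vmax = 54.0(13.4+9.95)/9.95 = 127 μmol·min⁻¹.

127 μmol·min⁻¹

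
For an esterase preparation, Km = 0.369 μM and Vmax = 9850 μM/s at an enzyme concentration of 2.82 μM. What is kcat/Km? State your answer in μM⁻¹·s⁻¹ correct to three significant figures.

9470 μM⁻¹·s⁻¹

kcat = Vmax/[E]total = 9850/2.82 = 3490 s⁻¹.
kcat/Km = 3490/0.369 = 9470 μM⁻¹·s⁻¹.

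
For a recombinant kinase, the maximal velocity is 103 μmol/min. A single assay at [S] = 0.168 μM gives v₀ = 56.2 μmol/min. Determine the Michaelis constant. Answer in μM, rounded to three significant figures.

0.140 μM

v/Vmax = 56.2/103 = 0.5456 = [S]/(Km+[S]).
So Km + [S] = [S]/0.5456 = 0.3079 μM, giving Km = 0.3079 − 0.168 = 0.140 μM.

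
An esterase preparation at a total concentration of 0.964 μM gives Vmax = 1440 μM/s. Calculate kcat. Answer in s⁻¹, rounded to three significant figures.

1490 s⁻¹

kcat = Vmax/[E]total = 1440 μM/s / 0.964 μM = 1490 s⁻¹.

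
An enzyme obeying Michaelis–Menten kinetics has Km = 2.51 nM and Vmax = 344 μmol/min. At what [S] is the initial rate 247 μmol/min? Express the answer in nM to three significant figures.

Rearranging v = Vmax[S]/(Km+[S]) gives [S] = Km·v/(Vmax − v).
[S] = 2.51 × 247 / (344 − 247) = 620.0/97.00 = 6.39 nM.

6.39 nM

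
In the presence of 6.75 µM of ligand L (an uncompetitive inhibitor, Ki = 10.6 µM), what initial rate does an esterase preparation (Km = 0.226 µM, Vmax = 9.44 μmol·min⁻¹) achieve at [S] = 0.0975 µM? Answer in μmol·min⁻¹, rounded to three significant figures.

2.39 μmol·min⁻¹

With α = 1 + [I]/Ki = 1 + 6.75/10.6 = 1.637, the uncompetitive rate law is v = (Vmax/α)·[S] / (Km/α + [S]).
v = (9.44/1.637)×0.0975 / (0.226/1.637 + 0.0975) = 0.5623/0.2356 = 2.39 μmol·min⁻¹.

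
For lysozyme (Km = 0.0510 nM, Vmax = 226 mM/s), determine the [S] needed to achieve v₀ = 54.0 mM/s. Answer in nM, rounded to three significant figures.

0.0160 nM

The required fractional saturation is v/Vmax = 54.0/226 = 0.2389.
Then [S]/(Km+[S]) = 0.2389 ⇒ [S] = 0.0510 × 0.2389/(1 − 0.2389) = 0.0160 nM.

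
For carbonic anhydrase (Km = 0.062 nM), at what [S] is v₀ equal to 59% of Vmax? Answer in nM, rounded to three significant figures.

0.0892 nM

v/Vmax = [S]/(Km+[S]) = 0.59, so [S] = Km·0.59/(1 − 0.59) = 0.062 × 1.439.
[S] = 0.0892 nM.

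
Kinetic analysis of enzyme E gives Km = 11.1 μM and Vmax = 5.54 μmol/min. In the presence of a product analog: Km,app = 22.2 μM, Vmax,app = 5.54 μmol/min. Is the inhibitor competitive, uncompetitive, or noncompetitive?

competitive

Km increases (11.1 → 22.2 μM) while Vmax is unchanged — the hallmark of competitive inhibition.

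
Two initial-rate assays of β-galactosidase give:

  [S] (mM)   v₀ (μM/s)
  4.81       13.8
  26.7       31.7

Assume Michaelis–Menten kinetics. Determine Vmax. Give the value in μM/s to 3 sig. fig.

44.3 μM/s

From v = Vmax[S]/(Km+[S]), each point gives Vmax = v(Km+[S])/[S].
Equating: 13.8(Km+4.81)/4.81 = 31.7(Km+26.7)/26.7.
2.869·Km + 13.8 = 1.187·Km + 31.7, so (2.869 − 1.187)·Km = 31.7 − 13.8.
Km = 17.90/1.682 = 10.6 mM; then Vmax = 13.8(10.6+4.81)/4.81 = 44.3 μM/s.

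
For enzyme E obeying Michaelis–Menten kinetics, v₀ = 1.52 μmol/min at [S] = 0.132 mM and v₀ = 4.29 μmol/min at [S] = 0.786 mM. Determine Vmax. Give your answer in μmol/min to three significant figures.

From v = Vmax[S]/(Km+[S]), each point gives Vmax = v(Km+[S])/[S].
Equating: 1.52(Km+0.132)/0.132 = 4.29(Km+0.786)/0.786.
11.52·Km + 1.52 = 5.458·Km + 4.29, so (11.52 − 5.458)·Km = 4.29 − 1.52.
Km = 2.770/6.057 = 0.457 mM; then Vmax = 1.52(0.457+0.132)/0.132 = 6.79 μmol/min.

6.79 μmol/min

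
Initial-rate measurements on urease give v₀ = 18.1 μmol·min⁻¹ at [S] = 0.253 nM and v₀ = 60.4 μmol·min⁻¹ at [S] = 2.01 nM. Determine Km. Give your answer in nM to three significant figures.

1.02 nM

In reciprocal form, 1/v = (Km/Vmax)·(1/[S]) + 1/Vmax. The two points give (1/[S], 1/v) = (3.953, 0.05525) and (0.4975, 0.01656).
Slope = (0.05525 − 0.01656)/(3.953 − 0.4975) = 0.01120; intercept = 0.05525 − 0.01120×3.953 = 0.01098.
Vmax = 1/intercept = 91.0 μmol·min⁻¹; Km = slope × Vmax = 0.01120 × 91.0 = 1.02 nM.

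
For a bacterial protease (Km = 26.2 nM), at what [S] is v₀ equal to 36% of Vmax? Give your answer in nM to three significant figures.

v/Vmax = [S]/(Km+[S]) = 0.36, so [S] = Km·0.36/(1 − 0.36) = 26.2 × 0.5625.
[S] = 14.7 nM.

14.7 nM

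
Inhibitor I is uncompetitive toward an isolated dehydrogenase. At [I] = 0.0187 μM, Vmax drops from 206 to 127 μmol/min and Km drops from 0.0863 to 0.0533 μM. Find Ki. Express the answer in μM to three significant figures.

Uncompetitive: Vmax,app = Vmax/α (and Km,app = Km/α) with α = 1 + [I]/Ki.
α = Vmax/Vmax,app = 206/127 = 1.622.
Since α = 1 + [I]/Ki, [I]/Ki = 1.622 − 1 = 0.6220 and Ki = 0.0187/0.6220 = 0.0301 μM.

0.0301 μM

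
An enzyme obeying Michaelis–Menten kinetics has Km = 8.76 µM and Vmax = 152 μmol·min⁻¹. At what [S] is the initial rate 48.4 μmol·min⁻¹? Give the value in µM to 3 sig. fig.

The required fractional saturation is v/Vmax = 48.4/152 = 0.3184.
Then [S]/(Km+[S]) = 0.3184 ⇒ [S] = 8.76 × 0.3184/(1 − 0.3184) = 4.09 µM.

4.09 µM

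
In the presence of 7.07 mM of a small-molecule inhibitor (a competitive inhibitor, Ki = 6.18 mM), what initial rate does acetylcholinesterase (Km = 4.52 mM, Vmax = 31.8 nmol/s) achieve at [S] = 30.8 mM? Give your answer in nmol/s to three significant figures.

24.2 nmol/s

With α = 1 + [I]/Ki = 1 + 7.07/6.18 = 2.144, the competitive rate law is v = Vmax[S] / (αKm + [S]).
v = 31.8×30.8 / (2.144×4.52 + 30.8) = 979.4/40.49 = 24.2 nmol/s.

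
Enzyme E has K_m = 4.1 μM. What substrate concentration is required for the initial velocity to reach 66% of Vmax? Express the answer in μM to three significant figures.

7.96 μM

v/Vmax = [S]/(Km+[S]) = 0.66, so [S] = Km·0.66/(1 − 0.66) = 4.1 × 1.941.
[S] = 7.96 μM.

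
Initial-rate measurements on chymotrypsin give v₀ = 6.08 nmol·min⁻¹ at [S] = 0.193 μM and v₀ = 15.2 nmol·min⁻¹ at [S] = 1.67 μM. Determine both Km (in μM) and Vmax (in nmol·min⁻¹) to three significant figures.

From v = Vmax[S]/(Km+[S]), each point gives Vmax = v(Km+[S])/[S].
Equating: 6.08(Km+0.193)/0.193 = 15.2(Km+1.67)/1.67.
31.50·Km + 6.08 = 9.102·Km + 15.2, so (31.50 − 9.102)·Km = 15.2 − 6.08.
Km = 9.120/22.40 = 0.407 μM; then Vmax = 6.08(0.407+0.193)/0.193 = 18.9 nmol·min⁻¹.

Km = 0.407 μM; Vmax = 18.9 nmol·min⁻¹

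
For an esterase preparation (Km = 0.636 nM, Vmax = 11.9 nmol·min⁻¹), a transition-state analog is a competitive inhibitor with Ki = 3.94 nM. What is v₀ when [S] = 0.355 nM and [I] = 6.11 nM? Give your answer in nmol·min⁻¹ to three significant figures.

2.14 nmol·min⁻¹

With α = 1 + [I]/Ki = 1 + 6.11/3.94 = 2.551, the competitive rate law is v = Vmax[S] / (αKm + [S]).
v = 11.9×0.355 / (2.551×0.636 + 0.355) = 4.224/1.977 = 2.14 nmol·min⁻¹.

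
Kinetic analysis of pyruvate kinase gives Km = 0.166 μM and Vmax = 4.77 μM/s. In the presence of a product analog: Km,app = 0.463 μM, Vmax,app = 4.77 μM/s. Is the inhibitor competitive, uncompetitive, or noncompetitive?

competitive

Km increases (0.166 → 0.463 μM) while Vmax is unchanged — the hallmark of competitive inhibition.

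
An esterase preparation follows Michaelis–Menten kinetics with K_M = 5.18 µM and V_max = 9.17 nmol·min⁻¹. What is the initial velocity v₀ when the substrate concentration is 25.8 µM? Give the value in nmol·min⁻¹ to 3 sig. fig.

v = Vmax·[S]/(Km + [S]) = 9.17 × 25.8 / (5.18 + 25.8)
  = 236.6 / 30.98 = 7.64 nmol·min⁻¹.

7.64 nmol·min⁻¹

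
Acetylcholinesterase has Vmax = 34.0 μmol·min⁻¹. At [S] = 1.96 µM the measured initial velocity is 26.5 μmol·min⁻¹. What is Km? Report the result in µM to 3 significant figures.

v/Vmax = 26.5/34.0 = 0.7794 = [S]/(Km+[S]).
So Km + [S] = [S]/0.7794 = 2.515 µM, giving Km = 2.515 − 1.96 = 0.555 µM.

0.555 µM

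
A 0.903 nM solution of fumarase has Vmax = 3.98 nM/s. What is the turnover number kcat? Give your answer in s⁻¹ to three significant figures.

4.41 s⁻¹

kcat = Vmax/[E]total = 3.98 nM/s / 0.903 nM = 4.41 s⁻¹.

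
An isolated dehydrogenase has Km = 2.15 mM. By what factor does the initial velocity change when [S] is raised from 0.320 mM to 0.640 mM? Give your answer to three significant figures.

1.77

Since Vmax cancels, v₂/v₁ = [S]₂(Km+[S]₁) / [S]₁(Km+[S]₂).
= 0.640×(2.15+0.320) / (0.320×(2.15+0.640)) = 1.581/0.8928 = 1.77.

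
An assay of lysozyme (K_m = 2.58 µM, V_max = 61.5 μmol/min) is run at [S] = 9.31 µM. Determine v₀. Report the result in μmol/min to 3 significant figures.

[S]/(Km+[S]) = 9.31/11.89 = 0.7830, the fractional saturation.
v = 0.7830 × Vmax = 0.7830 × 61.5 = 48.2 μmol/min.

48.2 μmol/min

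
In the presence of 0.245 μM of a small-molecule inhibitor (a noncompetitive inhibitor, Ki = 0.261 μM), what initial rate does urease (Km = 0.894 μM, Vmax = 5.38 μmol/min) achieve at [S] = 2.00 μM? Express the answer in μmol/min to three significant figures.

1.92 μmol/min

α = 1 + [I]/Ki = 1 + 0.245/0.261 = 1.939.
For a noncompetitive inhibitor, Vmax is reduced to Vmax/α while Km is unchanged: Km,app = 0.894 μM, Vmax,app = 2.78 μmol/min.
v = Vmax,app·[S]/(Km,app + [S]) = 2.78 × 2.00/(0.894 + 2.00) = 1.92 μmol/min.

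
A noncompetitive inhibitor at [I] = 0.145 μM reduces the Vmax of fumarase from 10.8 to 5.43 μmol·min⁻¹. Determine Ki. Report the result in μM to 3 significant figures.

Noncompetitive: Vmax,app = Vmax/α with α = 1 + [I]/Ki.
α = Vmax/Vmax,app = 10.8/5.43 = 1.989.
Ki = [I]/(α − 1) = 0.145/0.9890 = 0.147 μM.

0.147 μM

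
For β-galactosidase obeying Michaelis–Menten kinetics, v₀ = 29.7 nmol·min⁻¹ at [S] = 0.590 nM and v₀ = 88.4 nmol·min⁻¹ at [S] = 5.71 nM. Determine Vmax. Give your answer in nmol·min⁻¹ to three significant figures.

From v = Vmax[S]/(Km+[S]), each point gives Vmax = v(Km+[S])/[S].
Equating: 29.7(Km+0.590)/0.590 = 88.4(Km+5.71)/5.71.
50.34·Km + 29.7 = 15.48·Km + 88.4, so (50.34 − 15.48)·Km = 88.4 − 29.7.
Km = 58.70/34.86 = 1.68 nM; then Vmax = 29.7(1.68+0.590)/0.590 = 114 nmol·min⁻¹.

114 nmol·min⁻¹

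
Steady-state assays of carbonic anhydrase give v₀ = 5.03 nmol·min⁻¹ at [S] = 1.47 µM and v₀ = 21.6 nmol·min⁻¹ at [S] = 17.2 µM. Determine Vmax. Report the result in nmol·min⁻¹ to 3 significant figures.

31.2 nmol·min⁻¹

In reciprocal form, 1/v = (Km/Vmax)·(1/[S]) + 1/Vmax. The two points give (1/[S], 1/v) = (0.6803, 0.1988) and (0.05814, 0.04630).
Slope = (0.1988 − 0.04630)/(0.6803 − 0.05814) = 0.2451; intercept = 0.1988 − 0.2451×0.6803 = 0.03204.
Vmax = 1/intercept = 31.2 nmol·min⁻¹; Km = slope × Vmax = 0.2451 × 31.2 = 7.65 µM.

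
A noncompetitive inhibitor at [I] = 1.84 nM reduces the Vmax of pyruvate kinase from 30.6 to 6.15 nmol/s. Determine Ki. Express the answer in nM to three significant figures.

0.463 nM

Noncompetitive: Vmax,app = Vmax/α with α = 1 + [I]/Ki.
α = Vmax/Vmax,app = 30.6/6.15 = 4.976.
Since α = 1 + [I]/Ki, [I]/Ki = 4.976 − 1 = 3.976 and Ki = 1.84/3.976 = 0.463 nM.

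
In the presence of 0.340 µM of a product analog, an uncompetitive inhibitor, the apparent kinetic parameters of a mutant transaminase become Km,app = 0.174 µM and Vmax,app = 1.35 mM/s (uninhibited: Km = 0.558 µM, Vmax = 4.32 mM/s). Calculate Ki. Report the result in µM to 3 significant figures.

Uncompetitive: Vmax,app = Vmax/α (and Km,app = Km/α) with α = 1 + [I]/Ki.
α = Vmax/Vmax,app = 4.32/1.35 = 3.200.
Ki = [I]/(α − 1) = 0.340/2.200 = 0.155 µM.

0.155 µM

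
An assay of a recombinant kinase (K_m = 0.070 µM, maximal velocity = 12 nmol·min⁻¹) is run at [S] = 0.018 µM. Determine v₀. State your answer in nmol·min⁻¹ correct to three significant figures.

2.45 nmol·min⁻¹

v = Vmax·[S]/(Km + [S]) = 12 × 0.018 / (0.070 + 0.018)
  = 0.2160 / 0.08800 = 2.45 nmol·min⁻¹.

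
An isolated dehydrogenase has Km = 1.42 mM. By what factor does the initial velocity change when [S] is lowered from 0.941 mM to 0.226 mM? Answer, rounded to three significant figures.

Since Vmax cancels, v₂/v₁ = [S]₂(Km+[S]₁) / [S]₁(Km+[S]₂).
= 0.226×(1.42+0.941) / (0.941×(1.42+0.226)) = 0.5336/1.549 = 0.344.

0.344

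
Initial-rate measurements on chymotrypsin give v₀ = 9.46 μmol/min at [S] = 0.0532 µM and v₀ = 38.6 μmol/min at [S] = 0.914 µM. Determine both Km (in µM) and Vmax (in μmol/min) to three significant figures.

From v = Vmax[S]/(Km+[S]), each point gives Vmax = v(Km+[S])/[S].
Equating: 9.46(Km+0.0532)/0.0532 = 38.6(Km+0.914)/0.914.
177.8·Km + 9.46 = 42.23·Km + 38.6, so (177.8 − 42.23)·Km = 38.6 − 9.46.
Km = 29.14/135.6 = 0.215 µM; then Vmax = 9.46(0.215+0.0532)/0.0532 = 47.7 μmol/min.

Km = 0.215 µM; Vmax = 47.7 μmol/min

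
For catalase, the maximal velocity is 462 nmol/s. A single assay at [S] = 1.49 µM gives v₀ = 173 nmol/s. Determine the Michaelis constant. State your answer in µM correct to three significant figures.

2.49 µM

From v = Vmax[S]/(Km+[S]), Km = [S](Vmax − v)/v.
Km = 1.49 × (462 − 173) / 173 = 430.6/173 = 2.49 µM.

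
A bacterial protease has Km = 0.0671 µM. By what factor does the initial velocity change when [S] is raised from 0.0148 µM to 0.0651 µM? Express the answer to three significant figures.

Since Vmax cancels, v₂/v₁ = [S]₂(Km+[S]₁) / [S]₁(Km+[S]₂).
= 0.0651×(0.0671+0.0148) / (0.0148×(0.0671+0.0651)) = 0.005332/0.001957 = 2.73.

2.73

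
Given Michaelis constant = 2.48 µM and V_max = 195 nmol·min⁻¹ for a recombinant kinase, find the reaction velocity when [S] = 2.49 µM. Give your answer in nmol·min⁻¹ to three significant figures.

v = Vmax·[S]/(Km + [S]) = 195 × 2.49 / (2.48 + 2.49)
  = 485.6 / 4.970 = 97.7 nmol·min⁻¹.

97.7 nmol·min⁻¹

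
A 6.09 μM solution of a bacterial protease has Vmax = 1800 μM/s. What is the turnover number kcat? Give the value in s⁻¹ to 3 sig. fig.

kcat = Vmax/[E]total = 1800 μM/s / 6.09 μM = 296 s⁻¹.

296 s⁻¹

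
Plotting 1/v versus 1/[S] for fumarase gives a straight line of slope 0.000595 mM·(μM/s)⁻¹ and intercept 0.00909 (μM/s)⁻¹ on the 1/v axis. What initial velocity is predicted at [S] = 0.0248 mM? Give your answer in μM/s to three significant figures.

The y-intercept is 1/Vmax, so Vmax = 1/0.00909 = 110 μM/s.
The slope is Km/Vmax, so Km = 0.000595 × 110 = 0.0655 mM.
Then v = 110 × 0.0248/(0.0655 + 0.0248) = 30.2 μM/s.

30.2 μM/s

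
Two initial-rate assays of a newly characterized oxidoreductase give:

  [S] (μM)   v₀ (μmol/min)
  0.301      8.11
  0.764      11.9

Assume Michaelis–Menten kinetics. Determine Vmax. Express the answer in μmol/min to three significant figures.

17.1 μmol/min

From v = Vmax[S]/(Km+[S]), each point gives Vmax = v(Km+[S])/[S].
Equating: 8.11(Km+0.301)/0.301 = 11.9(Km+0.764)/0.764.
26.94·Km + 8.11 = 15.58·Km + 11.9, so (26.94 − 15.58)·Km = 11.9 − 8.11.
Km = 3.790/11.37 = 0.333 μM; then Vmax = 8.11(0.333+0.301)/0.301 = 17.1 μmol/min.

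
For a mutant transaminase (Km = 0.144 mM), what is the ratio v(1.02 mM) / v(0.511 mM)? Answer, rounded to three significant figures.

Since Vmax cancels, v₂/v₁ = [S]₂(Km+[S]₁) / [S]₁(Km+[S]₂).
= 1.02×(0.144+0.511) / (0.511×(0.144+1.02)) = 0.6681/0.5948 = 1.12.

1.12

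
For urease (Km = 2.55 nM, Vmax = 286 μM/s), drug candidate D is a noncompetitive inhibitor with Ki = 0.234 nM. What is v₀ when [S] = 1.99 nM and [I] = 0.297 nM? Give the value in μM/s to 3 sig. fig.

With α = 1 + [I]/Ki = 1 + 0.297/0.234 = 2.269, the noncompetitive rate law is v = (Vmax/α)·[S] / (Km + [S]).
v = (286/2.269)×1.99 / (2.55 + 1.99) = 250.8/4.540 = 55.2 μM/s.

55.2 μM/s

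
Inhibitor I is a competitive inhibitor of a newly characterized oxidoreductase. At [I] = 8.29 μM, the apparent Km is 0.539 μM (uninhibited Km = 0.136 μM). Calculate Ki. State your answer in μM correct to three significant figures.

Competitive: Km,app = α·Km with α = 1 + [I]/Ki.
α = Km,app/Km = 0.539/0.136 = 3.963.
Ki = [I]/(α − 1) = 8.29/2.963 = 2.80 μM.

2.80 μM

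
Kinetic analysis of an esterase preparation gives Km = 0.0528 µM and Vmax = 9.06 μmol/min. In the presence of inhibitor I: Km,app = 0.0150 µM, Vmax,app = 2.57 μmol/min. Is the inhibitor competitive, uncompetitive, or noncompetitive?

uncompetitive

Both Km and Vmax decrease by the same factor (~3.52-fold) — characteristic of uncompetitive inhibition.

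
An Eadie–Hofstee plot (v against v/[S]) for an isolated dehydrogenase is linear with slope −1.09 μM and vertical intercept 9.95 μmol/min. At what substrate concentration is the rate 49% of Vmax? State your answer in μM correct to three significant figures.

The Eadie–Hofstee slope gives Km = 1.09 μM (slope = −Km).
v/Vmax = [S]/(Km+[S]) = 0.49 ⇒ [S] = Km·0.49/(1−0.49) = 1.09 × 0.9608 = 1.05 μM.

1.05 μM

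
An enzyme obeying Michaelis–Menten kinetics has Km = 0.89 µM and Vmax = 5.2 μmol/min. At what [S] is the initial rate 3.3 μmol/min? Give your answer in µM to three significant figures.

1.55 µM

The required fractional saturation is v/Vmax = 3.3/5.2 = 0.6346.
Then [S]/(Km+[S]) = 0.6346 ⇒ [S] = 0.89 × 0.6346/(1 − 0.6346) = 1.55 µM.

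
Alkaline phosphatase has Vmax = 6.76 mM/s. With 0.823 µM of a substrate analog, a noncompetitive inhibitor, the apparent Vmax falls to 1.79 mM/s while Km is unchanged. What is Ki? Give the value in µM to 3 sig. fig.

Noncompetitive: Vmax,app = Vmax/α with α = 1 + [I]/Ki.
α = Vmax/Vmax,app = 6.76/1.79 = 3.777.
Since α = 1 + [I]/Ki, [I]/Ki = 3.777 − 1 = 2.777 and Ki = 0.823/2.777 = 0.296 µM.

0.296 µM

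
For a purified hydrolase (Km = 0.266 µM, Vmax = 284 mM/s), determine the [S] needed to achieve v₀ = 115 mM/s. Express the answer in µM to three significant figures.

0.181 µM

Rearranging v = Vmax[S]/(Km+[S]) gives [S] = Km·v/(Vmax − v).
[S] = 0.266 × 115 / (284 − 115) = 30.59/169.0 = 0.181 µM.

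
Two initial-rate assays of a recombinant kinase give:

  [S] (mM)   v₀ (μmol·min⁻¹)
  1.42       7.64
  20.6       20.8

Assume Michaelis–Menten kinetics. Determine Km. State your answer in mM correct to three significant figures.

From v = Vmax[S]/(Km+[S]), each point gives Vmax = v(Km+[S])/[S].
Equating: 7.64(Km+1.42)/1.42 = 20.8(Km+20.6)/20.6.
5.380·Km + 7.64 = 1.010·Km + 20.8, so (5.380 − 1.010)·Km = 20.8 − 7.64.
Km = 13.16/4.371 = 3.01 mM; then Vmax = 7.64(3.01+1.42)/1.42 = 23.8 μmol·min⁻¹.

3.01 mM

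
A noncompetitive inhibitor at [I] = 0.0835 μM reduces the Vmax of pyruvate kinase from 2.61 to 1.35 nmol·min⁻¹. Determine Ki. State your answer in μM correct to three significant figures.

0.0895 μM

Noncompetitive: Vmax,app = Vmax/α with α = 1 + [I]/Ki.
α = Vmax/Vmax,app = 2.61/1.35 = 1.933.
Since α = 1 + [I]/Ki, [I]/Ki = 1.933 − 1 = 0.9333 and Ki = 0.0835/0.9333 = 0.0895 μM.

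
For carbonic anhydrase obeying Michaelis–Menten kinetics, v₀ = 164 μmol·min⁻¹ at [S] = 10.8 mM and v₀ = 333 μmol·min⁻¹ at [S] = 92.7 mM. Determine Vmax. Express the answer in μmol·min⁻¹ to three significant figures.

385 μmol·min⁻¹

In reciprocal form, 1/v = (Km/Vmax)·(1/[S]) + 1/Vmax. The two points give (1/[S], 1/v) = (0.09259, 0.006098) and (0.01079, 0.003003).
Slope = (0.006098 − 0.003003)/(0.09259 − 0.01079) = 0.03783; intercept = 0.006098 − 0.03783×0.09259 = 0.002595.
Vmax = 1/intercept = 385 μmol·min⁻¹; Km = slope × Vmax = 0.03783 × 385 = 14.6 mM.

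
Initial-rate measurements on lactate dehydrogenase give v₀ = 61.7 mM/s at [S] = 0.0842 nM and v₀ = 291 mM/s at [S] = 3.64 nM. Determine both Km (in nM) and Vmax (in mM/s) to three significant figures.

From v = Vmax[S]/(Km+[S]), each point gives Vmax = v(Km+[S])/[S].
Equating: 61.7(Km+0.0842)/0.0842 = 291(Km+3.64)/3.64.
732.8·Km + 61.7 = 79.95·Km + 291, so (732.8 − 79.95)·Km = 291 − 61.7.
Km = 229.3/652.8 = 0.351 nM; then Vmax = 61.7(0.351+0.0842)/0.0842 = 319 mM/s.

Km = 0.351 nM; Vmax = 319 mM/s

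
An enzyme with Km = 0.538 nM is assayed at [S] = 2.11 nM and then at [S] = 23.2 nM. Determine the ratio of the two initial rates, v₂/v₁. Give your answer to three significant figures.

The fractional saturations are [S]/(Km+[S]) = 2.11/2.648 = 0.7968 and 23.2/23.74 = 0.9773.
v₂/v₁ is just their ratio: 0.9773/0.7968 = 1.23.

1.23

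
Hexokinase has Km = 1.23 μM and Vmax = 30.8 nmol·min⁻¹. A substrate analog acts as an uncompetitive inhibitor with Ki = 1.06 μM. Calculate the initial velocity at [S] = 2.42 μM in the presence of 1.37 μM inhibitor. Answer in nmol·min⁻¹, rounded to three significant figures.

With α = 1 + [I]/Ki = 1 + 1.37/1.06 = 2.292, the uncompetitive rate law is v = (Vmax/α)·[S] / (Km/α + [S]).
v = (30.8/2.292)×2.42 / (1.23/2.292 + 2.42) = 32.51/2.957 = 11.0 nmol·min⁻¹.

11.0 nmol·min⁻¹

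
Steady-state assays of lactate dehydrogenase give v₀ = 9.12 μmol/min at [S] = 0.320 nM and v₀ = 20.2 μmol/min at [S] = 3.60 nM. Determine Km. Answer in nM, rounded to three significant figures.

From v = Vmax[S]/(Km+[S]), each point gives Vmax = v(Km+[S])/[S].
Equating: 9.12(Km+0.320)/0.320 = 20.2(Km+3.60)/3.60.
28.50·Km + 9.12 = 5.611·Km + 20.2, so (28.50 − 5.611)·Km = 20.2 − 9.12.
Km = 11.08/22.89 = 0.484 nM; then Vmax = 9.12(0.484+0.320)/0.320 = 22.9 μmol/min.

0.484 nM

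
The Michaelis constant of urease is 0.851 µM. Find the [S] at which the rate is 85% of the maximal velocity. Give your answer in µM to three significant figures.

v/Vmax = [S]/(Km+[S]) = 0.85, so [S] = Km·0.85/(1 − 0.85) = 0.851 × 5.667.
[S] = 4.82 µM.

4.82 µM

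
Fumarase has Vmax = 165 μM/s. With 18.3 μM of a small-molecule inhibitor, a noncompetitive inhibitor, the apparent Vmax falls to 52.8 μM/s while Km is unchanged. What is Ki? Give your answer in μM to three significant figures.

8.61 μM

Noncompetitive: Vmax,app = Vmax/α with α = 1 + [I]/Ki.
α = Vmax/Vmax,app = 165/52.8 = 3.125.
Since α = 1 + [I]/Ki, [I]/Ki = 3.125 − 1 = 2.125 and Ki = 18.3/2.125 = 8.61 μM.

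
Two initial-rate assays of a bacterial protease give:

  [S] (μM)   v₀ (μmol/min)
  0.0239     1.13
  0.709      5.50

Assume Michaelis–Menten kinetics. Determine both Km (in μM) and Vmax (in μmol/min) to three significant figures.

Km = 0.111 μM; Vmax = 6.36 μmol/min

In reciprocal form, 1/v = (Km/Vmax)·(1/[S]) + 1/Vmax. The two points give (1/[S], 1/v) = (41.84, 0.8850) and (1.410, 0.1818).
Slope = (0.8850 − 0.1818)/(41.84 − 1.410) = 0.01739; intercept = 0.8850 − 0.01739×41.84 = 0.1573.
Vmax = 1/intercept = 6.36 μmol/min; Km = slope × Vmax = 0.01739 × 6.36 = 0.111 μM.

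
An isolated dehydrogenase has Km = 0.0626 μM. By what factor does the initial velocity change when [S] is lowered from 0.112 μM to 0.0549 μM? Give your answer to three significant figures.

The fractional saturations are [S]/(Km+[S]) = 0.112/0.1746 = 0.6415 and 0.0549/0.1175 = 0.4672.
v₂/v₁ is just their ratio: 0.4672/0.6415 = 0.728.

0.728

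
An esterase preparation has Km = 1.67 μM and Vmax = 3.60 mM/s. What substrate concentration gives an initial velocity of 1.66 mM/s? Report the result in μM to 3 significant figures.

1.43 μM

Rearranging v = Vmax[S]/(Km+[S]) gives [S] = Km·v/(Vmax − v).
[S] = 1.67 × 1.66 / (3.60 − 1.66) = 2.772/1.940 = 1.43 μM.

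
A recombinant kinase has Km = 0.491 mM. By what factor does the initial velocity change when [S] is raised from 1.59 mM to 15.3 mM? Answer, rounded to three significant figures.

1.27

Since Vmax cancels, v₂/v₁ = [S]₂(Km+[S]₁) / [S]₁(Km+[S]₂).
= 15.3×(0.491+1.59) / (1.59×(0.491+15.3)) = 31.84/25.11 = 1.27.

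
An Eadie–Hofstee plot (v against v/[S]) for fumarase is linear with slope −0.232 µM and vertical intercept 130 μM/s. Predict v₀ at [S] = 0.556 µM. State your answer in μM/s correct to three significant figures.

In the Eadie–Hofstee form v = Vmax − Km·(v/[S]), the slope is −Km and the intercept is Vmax, so Km = 0.232 µM and Vmax = 130 μM/s.
v = 130 × 0.556/(0.232 + 0.556) = 91.7 μM/s.

91.7 μM/s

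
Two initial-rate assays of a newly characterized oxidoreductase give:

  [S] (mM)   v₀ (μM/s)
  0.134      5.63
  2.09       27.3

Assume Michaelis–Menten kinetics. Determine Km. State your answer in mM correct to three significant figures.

0.748 mM

In reciprocal form, 1/v = (Km/Vmax)·(1/[S]) + 1/Vmax. The two points give (1/[S], 1/v) = (7.463, 0.1776) and (0.4785, 0.03663).
Slope = (0.1776 − 0.03663)/(7.463 − 0.4785) = 0.02019; intercept = 0.1776 − 0.02019×7.463 = 0.02697.
Vmax = 1/intercept = 37.1 μM/s; Km = slope × Vmax = 0.02019 × 37.1 = 0.748 mM.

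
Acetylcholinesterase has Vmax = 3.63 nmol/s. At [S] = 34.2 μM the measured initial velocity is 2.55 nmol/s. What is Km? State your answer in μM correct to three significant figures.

14.5 μM

v/Vmax = 2.55/3.63 = 0.7025 = [S]/(Km+[S]).
So Km + [S] = [S]/0.7025 = 48.68 μM, giving Km = 48.68 − 34.2 = 14.5 μM.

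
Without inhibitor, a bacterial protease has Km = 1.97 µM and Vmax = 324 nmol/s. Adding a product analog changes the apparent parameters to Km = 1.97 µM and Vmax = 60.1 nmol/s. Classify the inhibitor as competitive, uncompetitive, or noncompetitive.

Vmax decreases (324 → 60.1 nmol/s) while Km is unchanged — pure noncompetitive inhibition.

noncompetitive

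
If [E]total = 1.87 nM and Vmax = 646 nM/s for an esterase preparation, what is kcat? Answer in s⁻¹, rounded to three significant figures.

345 s⁻¹

kcat = Vmax/[E]total = 646 nM/s / 1.87 nM = 345 s⁻¹.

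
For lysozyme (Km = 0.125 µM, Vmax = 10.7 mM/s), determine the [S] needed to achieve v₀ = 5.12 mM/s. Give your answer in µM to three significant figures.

0.115 µM

Rearranging v = Vmax[S]/(Km+[S]) gives [S] = Km·v/(Vmax − v).
[S] = 0.125 × 5.12 / (10.7 − 5.12) = 0.6400/5.580 = 0.115 µM.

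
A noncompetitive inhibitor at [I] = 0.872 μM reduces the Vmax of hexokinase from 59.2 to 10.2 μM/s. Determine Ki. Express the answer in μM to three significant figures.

0.182 μM

Noncompetitive: Vmax,app = Vmax/α with α = 1 + [I]/Ki.
α = Vmax/Vmax,app = 59.2/10.2 = 5.804.
Since α = 1 + [I]/Ki, [I]/Ki = 5.804 − 1 = 4.804 and Ki = 0.872/4.804 = 0.182 μM.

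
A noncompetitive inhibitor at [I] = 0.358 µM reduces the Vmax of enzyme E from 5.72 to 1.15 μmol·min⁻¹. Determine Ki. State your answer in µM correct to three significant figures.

0.0901 µM

Noncompetitive: Vmax,app = Vmax/α with α = 1 + [I]/Ki.
α = Vmax/Vmax,app = 5.72/1.15 = 4.974.
Ki = [I]/(α − 1) = 0.358/3.974 = 0.0901 µM.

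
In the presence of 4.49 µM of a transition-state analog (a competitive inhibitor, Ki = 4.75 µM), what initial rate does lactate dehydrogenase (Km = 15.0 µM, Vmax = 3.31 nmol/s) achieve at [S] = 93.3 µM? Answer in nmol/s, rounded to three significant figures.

α = 1 + [I]/Ki = 1 + 4.49/4.75 = 1.945.
For a competitive inhibitor, Vmax is unchanged and the apparent Km becomes α·Km: Km,app = 29.2 µM, Vmax,app = 3.31 nmol/s.
v = Vmax,app·[S]/(Km,app + [S]) = 3.31 × 93.3/(29.2 + 93.3) = 2.52 nmol/s.

2.52 nmol/s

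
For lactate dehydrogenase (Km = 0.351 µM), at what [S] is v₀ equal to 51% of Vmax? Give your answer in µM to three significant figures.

0.365 µM

v/Vmax = [S]/(Km+[S]) = 0.51, so [S] = Km·0.51/(1 − 0.51) = 0.351 × 1.041.
[S] = 0.365 µM.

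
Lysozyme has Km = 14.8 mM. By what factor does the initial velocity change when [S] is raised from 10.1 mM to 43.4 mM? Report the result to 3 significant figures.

The fractional saturations are [S]/(Km+[S]) = 10.1/24.90 = 0.4056 and 43.4/58.20 = 0.7457.
v₂/v₁ is just their ratio: 0.7457/0.4056 = 1.84.

1.84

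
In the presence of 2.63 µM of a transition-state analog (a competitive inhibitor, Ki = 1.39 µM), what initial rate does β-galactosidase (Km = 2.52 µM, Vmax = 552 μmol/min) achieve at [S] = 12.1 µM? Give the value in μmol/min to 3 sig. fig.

345 μmol/min

α = 1 + [I]/Ki = 1 + 2.63/1.39 = 2.892.
For a competitive inhibitor, Vmax is unchanged and the apparent Km becomes α·Km: Km,app = 7.29 µM, Vmax,app = 552 μmol/min.
v = Vmax,app·[S]/(Km,app + [S]) = 552 × 12.1/(7.29 + 12.1) = 345 μmol/min.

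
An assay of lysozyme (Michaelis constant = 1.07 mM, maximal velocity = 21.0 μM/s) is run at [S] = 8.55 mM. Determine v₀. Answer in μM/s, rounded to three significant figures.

18.7 μM/s

v = Vmax·[S]/(Km + [S]) = 21.0 × 8.55 / (1.07 + 8.55)
  = 179.6 / 9.620 = 18.7 μM/s.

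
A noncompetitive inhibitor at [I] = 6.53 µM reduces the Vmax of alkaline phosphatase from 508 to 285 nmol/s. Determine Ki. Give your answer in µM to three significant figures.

Noncompetitive: Vmax,app = Vmax/α with α = 1 + [I]/Ki.
α = Vmax/Vmax,app = 508/285 = 1.782.
Since α = 1 + [I]/Ki, [I]/Ki = 1.782 − 1 = 0.7825 and Ki = 6.53/0.7825 = 8.35 µM.

8.35 µM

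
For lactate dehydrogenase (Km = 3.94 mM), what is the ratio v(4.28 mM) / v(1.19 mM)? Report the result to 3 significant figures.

Since Vmax cancels, v₂/v₁ = [S]₂(Km+[S]₁) / [S]₁(Km+[S]₂).
= 4.28×(3.94+1.19) / (1.19×(3.94+4.28)) = 21.96/9.782 = 2.24.

2.24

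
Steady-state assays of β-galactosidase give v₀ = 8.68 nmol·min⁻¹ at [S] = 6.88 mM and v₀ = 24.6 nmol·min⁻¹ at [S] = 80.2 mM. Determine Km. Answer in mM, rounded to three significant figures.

From v = Vmax[S]/(Km+[S]), each point gives Vmax = v(Km+[S])/[S].
Equating: 8.68(Km+6.88)/6.88 = 24.6(Km+80.2)/80.2.
1.262·Km + 8.68 = 0.3067·Km + 24.6, so (1.262 − 0.3067)·Km = 24.6 − 8.68.
Km = 15.92/0.9549 = 16.7 mM; then Vmax = 8.68(16.7+6.88)/6.88 = 29.7 nmol·min⁻¹.

16.7 mM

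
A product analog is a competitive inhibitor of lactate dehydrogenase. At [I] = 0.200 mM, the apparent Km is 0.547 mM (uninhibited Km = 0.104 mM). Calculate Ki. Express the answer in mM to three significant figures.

0.0470 mM

Competitive: Km,app = α·Km with α = 1 + [I]/Ki.
α = Km,app/Km = 0.547/0.104 = 5.260.
Since α = 1 + [I]/Ki, [I]/Ki = 5.260 − 1 = 4.260 and Ki = 0.200/4.260 = 0.0470 mM.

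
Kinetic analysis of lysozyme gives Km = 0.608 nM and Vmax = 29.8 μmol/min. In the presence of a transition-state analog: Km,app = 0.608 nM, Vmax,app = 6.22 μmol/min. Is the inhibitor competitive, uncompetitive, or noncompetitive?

noncompetitive

Vmax decreases (29.8 → 6.22 μmol/min) while Km is unchanged — pure noncompetitive inhibition.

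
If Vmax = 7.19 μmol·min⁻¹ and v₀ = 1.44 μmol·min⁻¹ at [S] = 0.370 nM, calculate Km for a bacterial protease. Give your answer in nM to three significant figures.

1.48 nM

From v = Vmax[S]/(Km+[S]), Km = [S](Vmax − v)/v.
Km = 0.370 × (7.19 − 1.44) / 1.44 = 2.128/1.44 = 1.48 nM.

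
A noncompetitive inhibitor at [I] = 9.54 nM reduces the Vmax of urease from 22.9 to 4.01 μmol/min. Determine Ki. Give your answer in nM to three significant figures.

2.03 nM

Noncompetitive: Vmax,app = Vmax/α with α = 1 + [I]/Ki.
α = Vmax/Vmax,app = 22.9/4.01 = 5.711.
Ki = [I]/(α − 1) = 9.54/4.711 = 2.03 nM.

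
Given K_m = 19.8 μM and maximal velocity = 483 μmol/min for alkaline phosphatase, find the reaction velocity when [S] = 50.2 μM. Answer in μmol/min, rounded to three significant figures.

346 μmol/min

[S]/(Km+[S]) = 50.2/70.00 = 0.7171, the fractional saturation.
v = 0.7171 × Vmax = 0.7171 × 483 = 346 μmol/min.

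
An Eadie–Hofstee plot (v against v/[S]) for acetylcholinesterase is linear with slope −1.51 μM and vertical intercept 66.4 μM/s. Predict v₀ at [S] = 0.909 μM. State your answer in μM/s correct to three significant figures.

In the Eadie–Hofstee form v = Vmax − Km·(v/[S]), the slope is −Km and the intercept is Vmax, so Km = 1.51 μM and Vmax = 66.4 μM/s.
v = 66.4 × 0.909/(1.51 + 0.909) = 25.0 μM/s.

25.0 μM/s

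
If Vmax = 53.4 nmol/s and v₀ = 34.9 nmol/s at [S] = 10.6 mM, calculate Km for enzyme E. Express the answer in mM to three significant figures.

v/Vmax = 34.9/53.4 = 0.6536 = [S]/(Km+[S]).
So Km + [S] = [S]/0.6536 = 16.22 mM, giving Km = 16.22 − 10.6 = 5.62 mM.

5.62 mM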